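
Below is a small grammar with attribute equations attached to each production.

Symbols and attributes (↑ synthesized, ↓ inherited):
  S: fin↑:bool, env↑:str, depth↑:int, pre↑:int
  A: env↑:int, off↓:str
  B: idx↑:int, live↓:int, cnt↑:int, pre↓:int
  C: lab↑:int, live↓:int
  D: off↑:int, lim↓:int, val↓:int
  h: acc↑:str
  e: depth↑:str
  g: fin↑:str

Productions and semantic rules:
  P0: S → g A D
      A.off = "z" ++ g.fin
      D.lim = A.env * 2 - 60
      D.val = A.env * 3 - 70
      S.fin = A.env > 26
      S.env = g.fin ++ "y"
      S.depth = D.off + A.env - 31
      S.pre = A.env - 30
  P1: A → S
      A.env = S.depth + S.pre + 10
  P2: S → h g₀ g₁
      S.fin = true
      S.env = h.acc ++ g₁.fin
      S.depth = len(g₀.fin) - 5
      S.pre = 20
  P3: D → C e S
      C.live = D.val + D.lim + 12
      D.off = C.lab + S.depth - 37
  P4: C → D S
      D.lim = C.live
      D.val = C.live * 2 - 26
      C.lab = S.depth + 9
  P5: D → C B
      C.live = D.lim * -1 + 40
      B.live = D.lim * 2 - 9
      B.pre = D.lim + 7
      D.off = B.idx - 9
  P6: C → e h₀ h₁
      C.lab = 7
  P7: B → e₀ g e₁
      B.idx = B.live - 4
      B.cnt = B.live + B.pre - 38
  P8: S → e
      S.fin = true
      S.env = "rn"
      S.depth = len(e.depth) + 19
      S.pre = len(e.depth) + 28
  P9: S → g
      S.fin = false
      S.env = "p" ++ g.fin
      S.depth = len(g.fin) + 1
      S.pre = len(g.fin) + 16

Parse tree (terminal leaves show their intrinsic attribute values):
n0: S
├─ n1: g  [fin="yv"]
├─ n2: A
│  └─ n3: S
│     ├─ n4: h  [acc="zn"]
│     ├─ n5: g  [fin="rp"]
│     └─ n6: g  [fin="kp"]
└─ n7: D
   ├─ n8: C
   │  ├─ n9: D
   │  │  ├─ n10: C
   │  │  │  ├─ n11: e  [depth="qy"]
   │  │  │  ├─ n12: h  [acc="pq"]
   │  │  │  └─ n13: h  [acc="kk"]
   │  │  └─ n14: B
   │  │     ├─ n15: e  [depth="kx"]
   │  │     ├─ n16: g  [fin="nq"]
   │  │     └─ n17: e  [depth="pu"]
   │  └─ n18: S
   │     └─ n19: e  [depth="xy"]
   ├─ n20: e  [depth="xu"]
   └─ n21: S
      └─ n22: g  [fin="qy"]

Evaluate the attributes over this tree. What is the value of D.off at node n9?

1. n1.fin = "yv"  [terminal]
2. n2.off = "zyv"  ["z" ++ g.fin]
3. n4.acc = "zn"  [terminal]
4. n5.fin = "rp"  [terminal]
5. n6.fin = "kp"  [terminal]
6. n3.fin = true  [true]
7. n3.env = "znkp"  [h.acc ++ g₁.fin]
8. n3.depth = -3  [len(g₀.fin) - 5]
9. n3.pre = 20  [20]
10. n2.env = 27  [S.depth + S.pre + 10]
11. n7.lim = -6  [A.env * 2 - 60]
12. n7.val = 11  [A.env * 3 - 70]
13. n8.live = 17  [D.val + D.lim + 12]
14. n9.lim = 17  [C.live]
15. n9.val = 8  [C.live * 2 - 26]
16. n10.live = 23  [D.lim * -1 + 40]
17. n11.depth = "qy"  [terminal]
18. n12.acc = "pq"  [terminal]
19. n13.acc = "kk"  [terminal]
20. n10.lab = 7  [7]
21. n14.live = 25  [D.lim * 2 - 9]
22. n14.pre = 24  [D.lim + 7]
23. n15.depth = "kx"  [terminal]
24. n16.fin = "nq"  [terminal]
25. n17.depth = "pu"  [terminal]
26. n14.idx = 21  [B.live - 4]
27. n14.cnt = 11  [B.live + B.pre - 38]
28. n9.off = 12  [B.idx - 9]
29. n19.depth = "xy"  [terminal]
30. n18.fin = true  [true]
31. n18.env = "rn"  ["rn"]
32. n18.depth = 21  [len(e.depth) + 19]
33. n18.pre = 30  [len(e.depth) + 28]
34. n8.lab = 30  [S.depth + 9]
35. n20.depth = "xu"  [terminal]
36. n22.fin = "qy"  [terminal]
37. n21.fin = false  [false]
38. n21.env = "pqy"  ["p" ++ g.fin]
39. n21.depth = 3  [len(g.fin) + 1]
40. n21.pre = 18  [len(g.fin) + 16]
41. n7.off = -4  [C.lab + S.depth - 37]
42. n0.fin = true  [A.env > 26]
43. n0.env = "yvy"  [g.fin ++ "y"]
44. n0.depth = -8  [D.off + A.env - 31]
45. n0.pre = -3  [A.env - 30]

12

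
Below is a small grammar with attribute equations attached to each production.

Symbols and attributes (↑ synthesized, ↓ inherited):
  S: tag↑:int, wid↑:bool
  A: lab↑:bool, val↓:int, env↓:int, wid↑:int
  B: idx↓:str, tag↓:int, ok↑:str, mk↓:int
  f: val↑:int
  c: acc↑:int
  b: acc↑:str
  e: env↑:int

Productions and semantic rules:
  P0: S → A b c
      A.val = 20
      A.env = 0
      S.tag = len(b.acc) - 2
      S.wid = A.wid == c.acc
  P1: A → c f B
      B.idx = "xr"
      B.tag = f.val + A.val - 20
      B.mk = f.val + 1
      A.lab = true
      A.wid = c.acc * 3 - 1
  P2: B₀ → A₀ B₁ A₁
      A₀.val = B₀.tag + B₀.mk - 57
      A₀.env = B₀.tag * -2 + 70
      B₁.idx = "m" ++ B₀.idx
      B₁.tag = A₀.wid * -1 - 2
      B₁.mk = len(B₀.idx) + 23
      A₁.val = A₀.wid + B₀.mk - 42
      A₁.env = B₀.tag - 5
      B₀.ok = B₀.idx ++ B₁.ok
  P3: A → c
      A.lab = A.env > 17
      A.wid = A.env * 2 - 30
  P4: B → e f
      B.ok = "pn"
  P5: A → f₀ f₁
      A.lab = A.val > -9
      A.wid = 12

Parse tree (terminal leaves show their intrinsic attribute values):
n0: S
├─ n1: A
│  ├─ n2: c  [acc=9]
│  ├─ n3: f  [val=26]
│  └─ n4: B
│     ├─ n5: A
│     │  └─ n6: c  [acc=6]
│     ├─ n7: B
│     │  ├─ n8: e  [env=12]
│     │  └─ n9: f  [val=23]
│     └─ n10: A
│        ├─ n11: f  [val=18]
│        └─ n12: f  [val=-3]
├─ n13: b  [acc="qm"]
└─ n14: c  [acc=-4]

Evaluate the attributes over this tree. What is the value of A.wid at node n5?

1. n1.val = 20  [20]
2. n1.env = 0  [0]
3. n2.acc = 9  [terminal]
4. n3.val = 26  [terminal]
5. n4.idx = "xr"  ["xr"]
6. n4.tag = 26  [f.val + A.val - 20]
7. n4.mk = 27  [f.val + 1]
8. n5.val = -4  [B₀.tag + B₀.mk - 57]
9. n5.env = 18  [B₀.tag * -2 + 70]
10. n6.acc = 6  [terminal]
11. n5.lab = true  [A.env > 17]
12. n5.wid = 6  [A.env * 2 - 30]
13. n7.idx = "mxr"  ["m" ++ B₀.idx]
14. n7.tag = -8  [A₀.wid * -1 - 2]
15. n7.mk = 25  [len(B₀.idx) + 23]
16. n8.env = 12  [terminal]
17. n9.val = 23  [terminal]
18. n7.ok = "pn"  ["pn"]
19. n10.val = -9  [A₀.wid + B₀.mk - 42]
20. n10.env = 21  [B₀.tag - 5]
21. n11.val = 18  [terminal]
22. n12.val = -3  [terminal]
23. n10.lab = false  [A.val > -9]
24. n10.wid = 12  [12]
25. n4.ok = "xrpn"  [B₀.idx ++ B₁.ok]
26. n1.lab = true  [true]
27. n1.wid = 26  [c.acc * 3 - 1]
28. n13.acc = "qm"  [terminal]
29. n14.acc = -4  [terminal]
30. n0.tag = 0  [len(b.acc) - 2]
31. n0.wid = false  [A.wid == c.acc]

6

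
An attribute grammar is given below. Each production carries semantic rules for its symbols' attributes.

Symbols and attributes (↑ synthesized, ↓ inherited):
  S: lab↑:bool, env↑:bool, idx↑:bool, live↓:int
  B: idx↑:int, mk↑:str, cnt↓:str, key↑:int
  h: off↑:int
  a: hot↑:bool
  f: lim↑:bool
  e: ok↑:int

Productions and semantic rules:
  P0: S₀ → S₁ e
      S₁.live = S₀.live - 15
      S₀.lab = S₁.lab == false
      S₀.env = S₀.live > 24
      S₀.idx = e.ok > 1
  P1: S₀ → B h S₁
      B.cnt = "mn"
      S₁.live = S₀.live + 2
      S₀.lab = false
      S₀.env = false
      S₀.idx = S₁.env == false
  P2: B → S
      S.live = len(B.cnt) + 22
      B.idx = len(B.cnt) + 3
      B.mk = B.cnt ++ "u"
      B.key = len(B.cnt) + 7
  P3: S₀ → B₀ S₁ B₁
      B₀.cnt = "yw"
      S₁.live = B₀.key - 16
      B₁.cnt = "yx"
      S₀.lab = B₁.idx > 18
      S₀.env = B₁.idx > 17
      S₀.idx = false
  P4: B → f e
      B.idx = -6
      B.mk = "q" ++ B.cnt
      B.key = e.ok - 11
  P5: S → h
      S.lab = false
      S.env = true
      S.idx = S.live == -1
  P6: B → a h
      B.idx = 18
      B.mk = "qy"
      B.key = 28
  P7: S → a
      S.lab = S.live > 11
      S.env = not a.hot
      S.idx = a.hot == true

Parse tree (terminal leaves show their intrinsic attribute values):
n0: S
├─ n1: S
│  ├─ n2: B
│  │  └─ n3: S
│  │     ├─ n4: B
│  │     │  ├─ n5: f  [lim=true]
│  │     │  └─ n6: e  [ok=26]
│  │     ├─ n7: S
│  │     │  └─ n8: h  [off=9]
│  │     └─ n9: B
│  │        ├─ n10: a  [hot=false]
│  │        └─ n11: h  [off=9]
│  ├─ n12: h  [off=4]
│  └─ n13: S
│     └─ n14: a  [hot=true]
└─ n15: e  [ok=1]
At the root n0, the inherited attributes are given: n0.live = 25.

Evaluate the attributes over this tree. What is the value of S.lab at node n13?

true

1. n0.live = 25  [given at root]
2. n1.live = 10  [S₀.live - 15]
3. n2.cnt = "mn"  ["mn"]
4. n3.live = 24  [len(B.cnt) + 22]
5. n4.cnt = "yw"  ["yw"]
6. n5.lim = true  [terminal]
7. n6.ok = 26  [terminal]
8. n4.idx = -6  [-6]
9. n4.mk = "qyw"  ["q" ++ B.cnt]
10. n4.key = 15  [e.ok - 11]
11. n7.live = -1  [B₀.key - 16]
12. n8.off = 9  [terminal]
13. n7.lab = false  [false]
14. n7.env = true  [true]
15. n7.idx = true  [S.live == -1]
16. n9.cnt = "yx"  ["yx"]
17. n10.hot = false  [terminal]
18. n11.off = 9  [terminal]
19. n9.idx = 18  [18]
20. n9.mk = "qy"  ["qy"]
21. n9.key = 28  [28]
22. n3.lab = false  [B₁.idx > 18]
23. n3.env = true  [B₁.idx > 17]
24. n3.idx = false  [false]
25. n2.idx = 5  [len(B.cnt) + 3]
26. n2.mk = "mnu"  [B.cnt ++ "u"]
27. n2.key = 9  [len(B.cnt) + 7]
28. n12.off = 4  [terminal]
29. n13.live = 12  [S₀.live + 2]
30. n14.hot = true  [terminal]
31. n13.lab = true  [S.live > 11]
32. n13.env = false  [not a.hot]
33. n13.idx = true  [a.hot == true]
34. n1.lab = false  [false]
35. n1.env = false  [false]
36. n1.idx = true  [S₁.env == false]
37. n15.ok = 1  [terminal]
38. n0.lab = true  [S₁.lab == false]
39. n0.env = true  [S₀.live > 24]
40. n0.idx = false  [e.ok > 1]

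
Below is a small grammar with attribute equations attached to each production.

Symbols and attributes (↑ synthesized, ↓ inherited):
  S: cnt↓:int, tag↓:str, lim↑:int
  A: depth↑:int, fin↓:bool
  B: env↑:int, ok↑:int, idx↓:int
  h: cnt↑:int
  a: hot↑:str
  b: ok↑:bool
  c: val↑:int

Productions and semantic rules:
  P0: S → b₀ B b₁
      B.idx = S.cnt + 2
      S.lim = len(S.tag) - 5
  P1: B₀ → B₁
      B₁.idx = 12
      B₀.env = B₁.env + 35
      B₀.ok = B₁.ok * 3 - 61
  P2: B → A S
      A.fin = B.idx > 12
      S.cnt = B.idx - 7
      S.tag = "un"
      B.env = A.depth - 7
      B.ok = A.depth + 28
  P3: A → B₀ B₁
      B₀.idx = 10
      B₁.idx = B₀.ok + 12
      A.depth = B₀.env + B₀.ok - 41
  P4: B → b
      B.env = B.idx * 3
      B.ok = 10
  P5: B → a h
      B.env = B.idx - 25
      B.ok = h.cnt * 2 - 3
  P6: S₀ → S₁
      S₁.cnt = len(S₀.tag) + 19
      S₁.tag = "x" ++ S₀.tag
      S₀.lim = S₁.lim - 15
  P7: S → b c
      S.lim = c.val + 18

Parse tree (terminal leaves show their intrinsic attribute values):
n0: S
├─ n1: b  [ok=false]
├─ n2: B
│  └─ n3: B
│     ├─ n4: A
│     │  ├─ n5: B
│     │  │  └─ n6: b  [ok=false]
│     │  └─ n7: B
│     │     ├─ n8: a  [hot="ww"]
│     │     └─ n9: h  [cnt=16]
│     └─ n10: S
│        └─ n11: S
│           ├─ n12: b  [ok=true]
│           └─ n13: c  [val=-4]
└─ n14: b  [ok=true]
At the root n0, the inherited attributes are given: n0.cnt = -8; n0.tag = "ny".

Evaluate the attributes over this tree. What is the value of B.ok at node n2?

1. n0.cnt = -8  [given at root]
2. n0.tag = "ny"  [given at root]
3. n1.ok = false  [terminal]
4. n2.idx = -6  [S.cnt + 2]
5. n3.idx = 12  [12]
6. n4.fin = false  [B.idx > 12]
7. n5.idx = 10  [10]
8. n6.ok = false  [terminal]
9. n5.env = 30  [B.idx * 3]
10. n5.ok = 10  [10]
11. n7.idx = 22  [B₀.ok + 12]
12. n8.hot = "ww"  [terminal]
13. n9.cnt = 16  [terminal]
14. n7.env = -3  [B.idx - 25]
15. n7.ok = 29  [h.cnt * 2 - 3]
16. n4.depth = -1  [B₀.env + B₀.ok - 41]
17. n10.cnt = 5  [B.idx - 7]
18. n10.tag = "un"  ["un"]
19. n11.cnt = 21  [len(S₀.tag) + 19]
20. n11.tag = "xun"  ["x" ++ S₀.tag]
21. n12.ok = true  [terminal]
22. n13.val = -4  [terminal]
23. n11.lim = 14  [c.val + 18]
24. n10.lim = -1  [S₁.lim - 15]
25. n3.env = -8  [A.depth - 7]
26. n3.ok = 27  [A.depth + 28]
27. n2.env = 27  [B₁.env + 35]
28. n2.ok = 20  [B₁.ok * 3 - 61]
29. n14.ok = true  [terminal]
30. n0.lim = -3  [len(S.tag) - 5]

20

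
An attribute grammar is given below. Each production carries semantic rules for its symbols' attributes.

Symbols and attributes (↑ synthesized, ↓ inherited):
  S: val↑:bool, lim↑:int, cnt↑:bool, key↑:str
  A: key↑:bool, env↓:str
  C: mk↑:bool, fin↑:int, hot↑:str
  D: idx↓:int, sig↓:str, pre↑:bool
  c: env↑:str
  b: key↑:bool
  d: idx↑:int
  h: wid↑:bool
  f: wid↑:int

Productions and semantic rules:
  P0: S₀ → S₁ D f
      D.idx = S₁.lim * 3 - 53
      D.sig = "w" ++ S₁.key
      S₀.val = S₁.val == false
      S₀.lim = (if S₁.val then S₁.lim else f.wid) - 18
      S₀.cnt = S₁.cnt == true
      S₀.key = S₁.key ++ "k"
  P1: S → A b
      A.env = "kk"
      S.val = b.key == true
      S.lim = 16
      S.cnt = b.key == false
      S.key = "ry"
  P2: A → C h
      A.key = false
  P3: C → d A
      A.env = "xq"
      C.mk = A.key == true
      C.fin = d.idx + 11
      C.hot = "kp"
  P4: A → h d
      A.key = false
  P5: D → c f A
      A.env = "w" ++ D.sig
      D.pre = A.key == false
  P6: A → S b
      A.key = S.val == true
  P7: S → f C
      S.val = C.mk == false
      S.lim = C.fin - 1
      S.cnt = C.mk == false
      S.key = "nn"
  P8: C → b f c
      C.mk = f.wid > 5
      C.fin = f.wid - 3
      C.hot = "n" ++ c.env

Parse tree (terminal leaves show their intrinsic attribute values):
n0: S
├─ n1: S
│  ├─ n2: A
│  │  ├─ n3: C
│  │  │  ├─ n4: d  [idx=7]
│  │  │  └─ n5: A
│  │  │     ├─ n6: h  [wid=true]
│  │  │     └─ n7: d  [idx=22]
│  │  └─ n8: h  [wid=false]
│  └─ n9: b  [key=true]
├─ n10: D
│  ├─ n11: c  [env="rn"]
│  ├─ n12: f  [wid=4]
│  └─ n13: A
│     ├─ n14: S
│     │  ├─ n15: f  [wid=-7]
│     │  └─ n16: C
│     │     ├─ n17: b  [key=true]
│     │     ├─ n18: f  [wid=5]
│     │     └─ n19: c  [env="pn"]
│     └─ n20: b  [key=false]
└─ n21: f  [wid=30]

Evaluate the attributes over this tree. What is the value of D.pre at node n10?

1. n2.env = "kk"  ["kk"]
2. n4.idx = 7  [terminal]
3. n5.env = "xq"  ["xq"]
4. n6.wid = true  [terminal]
5. n7.idx = 22  [terminal]
6. n5.key = false  [false]
7. n3.mk = false  [A.key == true]
8. n3.fin = 18  [d.idx + 11]
9. n3.hot = "kp"  ["kp"]
10. n8.wid = false  [terminal]
11. n2.key = false  [false]
12. n9.key = true  [terminal]
13. n1.val = true  [b.key == true]
14. n1.lim = 16  [16]
15. n1.cnt = false  [b.key == false]
16. n1.key = "ry"  ["ry"]
17. n10.idx = -5  [S₁.lim * 3 - 53]
18. n10.sig = "wry"  ["w" ++ S₁.key]
19. n11.env = "rn"  [terminal]
20. n12.wid = 4  [terminal]
21. n13.env = "wwry"  ["w" ++ D.sig]
22. n15.wid = -7  [terminal]
23. n17.key = true  [terminal]
24. n18.wid = 5  [terminal]
25. n19.env = "pn"  [terminal]
26. n16.mk = false  [f.wid > 5]
27. n16.fin = 2  [f.wid - 3]
28. n16.hot = "npn"  ["n" ++ c.env]
29. n14.val = true  [C.mk == false]
30. n14.lim = 1  [C.fin - 1]
31. n14.cnt = true  [C.mk == false]
32. n14.key = "nn"  ["nn"]
33. n20.key = false  [terminal]
34. n13.key = true  [S.val == true]
35. n10.pre = false  [A.key == false]
36. n21.wid = 30  [terminal]
37. n0.val = false  [S₁.val == false]
38. n0.lim = -2  [(if S₁.val then S₁.lim else f.wid) - 18]
39. n0.cnt = false  [S₁.cnt == true]
40. n0.key = "ryk"  [S₁.key ++ "k"]

false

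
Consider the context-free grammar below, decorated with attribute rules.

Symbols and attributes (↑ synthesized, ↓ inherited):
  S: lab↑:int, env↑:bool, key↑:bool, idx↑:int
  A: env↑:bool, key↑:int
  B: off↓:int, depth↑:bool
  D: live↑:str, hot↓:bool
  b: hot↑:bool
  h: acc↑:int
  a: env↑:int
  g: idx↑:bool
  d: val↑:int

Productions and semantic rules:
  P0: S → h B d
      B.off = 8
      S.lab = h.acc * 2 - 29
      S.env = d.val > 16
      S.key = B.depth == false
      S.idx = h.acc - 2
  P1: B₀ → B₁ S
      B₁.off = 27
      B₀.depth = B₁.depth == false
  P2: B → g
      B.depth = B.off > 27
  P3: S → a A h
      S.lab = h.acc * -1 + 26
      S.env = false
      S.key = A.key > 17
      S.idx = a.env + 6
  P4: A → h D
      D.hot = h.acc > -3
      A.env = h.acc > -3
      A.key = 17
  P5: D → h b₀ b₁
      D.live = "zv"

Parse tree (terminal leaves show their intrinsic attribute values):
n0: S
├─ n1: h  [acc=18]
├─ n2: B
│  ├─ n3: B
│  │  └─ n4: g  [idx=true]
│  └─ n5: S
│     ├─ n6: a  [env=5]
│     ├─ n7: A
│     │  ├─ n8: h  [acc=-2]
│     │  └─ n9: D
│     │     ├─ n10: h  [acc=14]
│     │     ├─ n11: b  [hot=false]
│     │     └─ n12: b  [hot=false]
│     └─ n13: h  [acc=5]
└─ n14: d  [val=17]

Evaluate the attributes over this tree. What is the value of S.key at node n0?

1. n1.acc = 18  [terminal]
2. n2.off = 8  [8]
3. n3.off = 27  [27]
4. n4.idx = true  [terminal]
5. n3.depth = false  [B.off > 27]
6. n6.env = 5  [terminal]
7. n8.acc = -2  [terminal]
8. n9.hot = true  [h.acc > -3]
9. n10.acc = 14  [terminal]
10. n11.hot = false  [terminal]
11. n12.hot = false  [terminal]
12. n9.live = "zv"  ["zv"]
13. n7.env = true  [h.acc > -3]
14. n7.key = 17  [17]
15. n13.acc = 5  [terminal]
16. n5.lab = 21  [h.acc * -1 + 26]
17. n5.env = false  [false]
18. n5.key = false  [A.key > 17]
19. n5.idx = 11  [a.env + 6]
20. n2.depth = true  [B₁.depth == false]
21. n14.val = 17  [terminal]
22. n0.lab = 7  [h.acc * 2 - 29]
23. n0.env = true  [d.val > 16]
24. n0.key = false  [B.depth == false]
25. n0.idx = 16  [h.acc - 2]

false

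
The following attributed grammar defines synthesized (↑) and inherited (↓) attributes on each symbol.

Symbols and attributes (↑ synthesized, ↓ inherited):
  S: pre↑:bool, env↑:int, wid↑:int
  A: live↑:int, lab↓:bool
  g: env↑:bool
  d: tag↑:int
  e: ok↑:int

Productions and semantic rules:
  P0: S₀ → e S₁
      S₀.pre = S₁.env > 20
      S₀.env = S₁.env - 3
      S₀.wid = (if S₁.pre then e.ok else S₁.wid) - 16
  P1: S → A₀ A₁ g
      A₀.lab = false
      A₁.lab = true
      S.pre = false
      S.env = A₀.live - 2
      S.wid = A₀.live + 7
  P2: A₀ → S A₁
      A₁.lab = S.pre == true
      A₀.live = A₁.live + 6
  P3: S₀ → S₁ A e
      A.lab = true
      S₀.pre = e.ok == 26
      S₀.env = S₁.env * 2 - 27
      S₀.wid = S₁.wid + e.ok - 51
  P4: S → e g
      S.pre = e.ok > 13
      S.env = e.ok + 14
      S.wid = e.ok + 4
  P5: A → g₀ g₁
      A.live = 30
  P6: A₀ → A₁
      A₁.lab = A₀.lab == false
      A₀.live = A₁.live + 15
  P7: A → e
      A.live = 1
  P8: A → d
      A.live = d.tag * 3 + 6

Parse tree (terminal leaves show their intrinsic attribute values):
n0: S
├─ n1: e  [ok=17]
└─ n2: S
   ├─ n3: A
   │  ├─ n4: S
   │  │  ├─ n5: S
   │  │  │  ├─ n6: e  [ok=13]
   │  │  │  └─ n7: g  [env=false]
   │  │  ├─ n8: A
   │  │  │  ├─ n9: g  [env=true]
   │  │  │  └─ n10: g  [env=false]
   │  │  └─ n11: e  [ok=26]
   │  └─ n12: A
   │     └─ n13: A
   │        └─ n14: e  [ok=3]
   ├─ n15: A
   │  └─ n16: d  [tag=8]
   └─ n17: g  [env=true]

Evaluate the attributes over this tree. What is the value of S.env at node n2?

1. n1.ok = 17  [terminal]
2. n3.lab = false  [false]
3. n6.ok = 13  [terminal]
4. n7.env = false  [terminal]
5. n5.pre = false  [e.ok > 13]
6. n5.env = 27  [e.ok + 14]
7. n5.wid = 17  [e.ok + 4]
8. n8.lab = true  [true]
9. n9.env = true  [terminal]
10. n10.env = false  [terminal]
11. n8.live = 30  [30]
12. n11.ok = 26  [terminal]
13. n4.pre = true  [e.ok == 26]
14. n4.env = 27  [S₁.env * 2 - 27]
15. n4.wid = -8  [S₁.wid + e.ok - 51]
16. n12.lab = true  [S.pre == true]
17. n13.lab = false  [A₀.lab == false]
18. n14.ok = 3  [terminal]
19. n13.live = 1  [1]
20. n12.live = 16  [A₁.live + 15]
21. n3.live = 22  [A₁.live + 6]
22. n15.lab = true  [true]
23. n16.tag = 8  [terminal]
24. n15.live = 30  [d.tag * 3 + 6]
25. n17.env = true  [terminal]
26. n2.pre = false  [false]
27. n2.env = 20  [A₀.live - 2]
28. n2.wid = 29  [A₀.live + 7]
29. n0.pre = false  [S₁.env > 20]
30. n0.env = 17  [S₁.env - 3]
31. n0.wid = 13  [(if S₁.pre then e.ok else S₁.wid) - 16]

20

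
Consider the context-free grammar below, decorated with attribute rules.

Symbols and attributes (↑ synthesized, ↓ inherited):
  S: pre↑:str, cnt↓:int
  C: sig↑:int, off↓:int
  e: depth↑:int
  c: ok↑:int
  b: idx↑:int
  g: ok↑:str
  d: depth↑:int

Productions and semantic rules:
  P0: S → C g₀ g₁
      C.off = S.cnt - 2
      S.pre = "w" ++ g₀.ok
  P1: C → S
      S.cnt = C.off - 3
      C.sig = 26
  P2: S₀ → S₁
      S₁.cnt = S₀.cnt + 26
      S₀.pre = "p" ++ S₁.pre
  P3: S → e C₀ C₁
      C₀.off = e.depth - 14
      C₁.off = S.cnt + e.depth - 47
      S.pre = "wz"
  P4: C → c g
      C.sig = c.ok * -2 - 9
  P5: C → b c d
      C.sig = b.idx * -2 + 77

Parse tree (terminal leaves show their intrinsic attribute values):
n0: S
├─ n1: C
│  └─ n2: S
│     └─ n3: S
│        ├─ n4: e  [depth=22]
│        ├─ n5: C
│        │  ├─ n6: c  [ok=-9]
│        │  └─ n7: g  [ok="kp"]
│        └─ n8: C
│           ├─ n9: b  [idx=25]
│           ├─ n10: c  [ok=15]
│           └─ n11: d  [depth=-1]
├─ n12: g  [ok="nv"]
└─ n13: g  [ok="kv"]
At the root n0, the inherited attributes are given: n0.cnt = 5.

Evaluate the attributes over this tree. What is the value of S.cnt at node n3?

1. n0.cnt = 5  [given at root]
2. n1.off = 3  [S.cnt - 2]
3. n2.cnt = 0  [C.off - 3]
4. n3.cnt = 26  [S₀.cnt + 26]
5. n4.depth = 22  [terminal]
6. n5.off = 8  [e.depth - 14]
7. n6.ok = -9  [terminal]
8. n7.ok = "kp"  [terminal]
9. n5.sig = 9  [c.ok * -2 - 9]
10. n8.off = 1  [S.cnt + e.depth - 47]
11. n9.idx = 25  [terminal]
12. n10.ok = 15  [terminal]
13. n11.depth = -1  [terminal]
14. n8.sig = 27  [b.idx * -2 + 77]
15. n3.pre = "wz"  ["wz"]
16. n2.pre = "pwz"  ["p" ++ S₁.pre]
17. n1.sig = 26  [26]
18. n12.ok = "nv"  [terminal]
19. n13.ok = "kv"  [terminal]
20. n0.pre = "wnv"  ["w" ++ g₀.ok]

26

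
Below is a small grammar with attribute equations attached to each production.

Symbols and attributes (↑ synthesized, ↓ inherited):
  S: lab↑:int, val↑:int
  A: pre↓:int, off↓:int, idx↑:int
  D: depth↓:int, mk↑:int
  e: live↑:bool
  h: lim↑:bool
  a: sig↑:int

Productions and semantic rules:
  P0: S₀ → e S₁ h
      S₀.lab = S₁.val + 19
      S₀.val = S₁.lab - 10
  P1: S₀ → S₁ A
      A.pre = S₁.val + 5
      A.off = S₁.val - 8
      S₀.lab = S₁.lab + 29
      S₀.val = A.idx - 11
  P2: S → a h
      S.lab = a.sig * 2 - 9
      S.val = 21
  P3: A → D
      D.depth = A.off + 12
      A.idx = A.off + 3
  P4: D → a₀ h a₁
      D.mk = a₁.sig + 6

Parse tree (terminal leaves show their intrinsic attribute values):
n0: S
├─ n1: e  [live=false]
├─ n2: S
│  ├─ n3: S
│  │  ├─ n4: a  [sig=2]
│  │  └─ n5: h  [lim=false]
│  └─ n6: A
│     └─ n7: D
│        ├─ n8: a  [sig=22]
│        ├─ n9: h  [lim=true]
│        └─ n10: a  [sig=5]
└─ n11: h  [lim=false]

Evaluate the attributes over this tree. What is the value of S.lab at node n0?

24

1. n1.live = false  [terminal]
2. n4.sig = 2  [terminal]
3. n5.lim = false  [terminal]
4. n3.lab = -5  [a.sig * 2 - 9]
5. n3.val = 21  [21]
6. n6.pre = 26  [S₁.val + 5]
7. n6.off = 13  [S₁.val - 8]
8. n7.depth = 25  [A.off + 12]
9. n8.sig = 22  [terminal]
10. n9.lim = true  [terminal]
11. n10.sig = 5  [terminal]
12. n7.mk = 11  [a₁.sig + 6]
13. n6.idx = 16  [A.off + 3]
14. n2.lab = 24  [S₁.lab + 29]
15. n2.val = 5  [A.idx - 11]
16. n11.lim = false  [terminal]
17. n0.lab = 24  [S₁.val + 19]
18. n0.val = 14  [S₁.lab - 10]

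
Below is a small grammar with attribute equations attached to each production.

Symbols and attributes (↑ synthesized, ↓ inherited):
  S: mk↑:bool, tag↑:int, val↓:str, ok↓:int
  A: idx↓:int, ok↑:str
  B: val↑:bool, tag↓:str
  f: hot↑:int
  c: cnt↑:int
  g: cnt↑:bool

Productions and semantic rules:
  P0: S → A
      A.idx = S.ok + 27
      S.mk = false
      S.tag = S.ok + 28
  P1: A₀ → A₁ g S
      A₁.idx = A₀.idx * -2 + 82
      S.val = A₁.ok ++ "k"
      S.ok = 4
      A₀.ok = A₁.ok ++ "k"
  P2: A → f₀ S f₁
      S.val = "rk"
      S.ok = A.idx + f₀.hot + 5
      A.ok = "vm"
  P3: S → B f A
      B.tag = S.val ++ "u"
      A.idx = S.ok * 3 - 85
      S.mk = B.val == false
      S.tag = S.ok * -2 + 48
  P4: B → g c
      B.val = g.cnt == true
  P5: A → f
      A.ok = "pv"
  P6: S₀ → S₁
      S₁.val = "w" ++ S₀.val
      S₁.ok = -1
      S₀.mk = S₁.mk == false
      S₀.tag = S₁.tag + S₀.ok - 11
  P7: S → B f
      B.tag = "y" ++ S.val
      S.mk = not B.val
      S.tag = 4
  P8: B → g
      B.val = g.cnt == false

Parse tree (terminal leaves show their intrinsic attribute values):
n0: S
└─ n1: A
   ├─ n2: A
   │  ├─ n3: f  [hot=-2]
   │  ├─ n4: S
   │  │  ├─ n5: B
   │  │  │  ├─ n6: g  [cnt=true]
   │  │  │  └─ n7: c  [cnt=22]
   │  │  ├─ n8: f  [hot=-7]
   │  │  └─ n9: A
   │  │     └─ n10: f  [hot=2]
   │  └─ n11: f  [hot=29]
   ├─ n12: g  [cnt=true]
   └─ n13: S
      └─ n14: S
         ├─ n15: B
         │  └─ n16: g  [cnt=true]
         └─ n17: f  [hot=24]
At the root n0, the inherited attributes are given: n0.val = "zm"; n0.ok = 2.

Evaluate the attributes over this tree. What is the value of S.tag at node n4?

1. n0.val = "zm"  [given at root]
2. n0.ok = 2  [given at root]
3. n1.idx = 29  [S.ok + 27]
4. n2.idx = 24  [A₀.idx * -2 + 82]
5. n3.hot = -2  [terminal]
6. n4.val = "rk"  ["rk"]
7. n4.ok = 27  [A.idx + f₀.hot + 5]
8. n5.tag = "rku"  [S.val ++ "u"]
9. n6.cnt = true  [terminal]
10. n7.cnt = 22  [terminal]
11. n5.val = true  [g.cnt == true]
12. n8.hot = -7  [terminal]
13. n9.idx = -4  [S.ok * 3 - 85]
14. n10.hot = 2  [terminal]
15. n9.ok = "pv"  ["pv"]
16. n4.mk = false  [B.val == false]
17. n4.tag = -6  [S.ok * -2 + 48]
18. n11.hot = 29  [terminal]
19. n2.ok = "vm"  ["vm"]
20. n12.cnt = true  [terminal]
21. n13.val = "vmk"  [A₁.ok ++ "k"]
22. n13.ok = 4  [4]
23. n14.val = "wvmk"  ["w" ++ S₀.val]
24. n14.ok = -1  [-1]
25. n15.tag = "ywvmk"  ["y" ++ S.val]
26. n16.cnt = true  [terminal]
27. n15.val = false  [g.cnt == false]
28. n17.hot = 24  [terminal]
29. n14.mk = true  [not B.val]
30. n14.tag = 4  [4]
31. n13.mk = false  [S₁.mk == false]
32. n13.tag = -3  [S₁.tag + S₀.ok - 11]
33. n1.ok = "vmk"  [A₁.ok ++ "k"]
34. n0.mk = false  [false]
35. n0.tag = 30  [S.ok + 28]

-6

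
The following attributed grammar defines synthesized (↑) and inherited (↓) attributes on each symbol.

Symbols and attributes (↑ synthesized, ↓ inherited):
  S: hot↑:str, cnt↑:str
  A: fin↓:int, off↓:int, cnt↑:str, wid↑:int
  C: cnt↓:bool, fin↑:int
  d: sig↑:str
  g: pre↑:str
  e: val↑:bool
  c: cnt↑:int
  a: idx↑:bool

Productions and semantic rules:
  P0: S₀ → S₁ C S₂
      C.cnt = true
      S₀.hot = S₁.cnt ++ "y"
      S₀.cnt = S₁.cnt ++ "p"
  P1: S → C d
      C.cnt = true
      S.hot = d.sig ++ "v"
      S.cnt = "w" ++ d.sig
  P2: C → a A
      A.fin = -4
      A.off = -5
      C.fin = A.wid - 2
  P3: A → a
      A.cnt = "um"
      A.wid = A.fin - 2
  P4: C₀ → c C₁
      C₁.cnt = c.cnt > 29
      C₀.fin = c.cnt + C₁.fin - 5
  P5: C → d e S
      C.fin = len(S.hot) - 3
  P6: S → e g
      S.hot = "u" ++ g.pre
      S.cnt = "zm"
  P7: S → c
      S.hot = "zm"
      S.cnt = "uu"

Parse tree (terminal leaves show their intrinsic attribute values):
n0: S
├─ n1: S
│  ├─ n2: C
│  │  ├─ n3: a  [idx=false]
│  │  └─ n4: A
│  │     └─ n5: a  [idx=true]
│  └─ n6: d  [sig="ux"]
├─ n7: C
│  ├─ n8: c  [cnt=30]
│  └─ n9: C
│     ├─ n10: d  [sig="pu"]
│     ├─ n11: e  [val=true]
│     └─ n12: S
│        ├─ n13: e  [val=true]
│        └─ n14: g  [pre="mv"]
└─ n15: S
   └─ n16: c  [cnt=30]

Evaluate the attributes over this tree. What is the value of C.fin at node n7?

25

1. n2.cnt = true  [true]
2. n3.idx = false  [terminal]
3. n4.fin = -4  [-4]
4. n4.off = -5  [-5]
5. n5.idx = true  [terminal]
6. n4.cnt = "um"  ["um"]
7. n4.wid = -6  [A.fin - 2]
8. n2.fin = -8  [A.wid - 2]
9. n6.sig = "ux"  [terminal]
10. n1.hot = "uxv"  [d.sig ++ "v"]
11. n1.cnt = "wux"  ["w" ++ d.sig]
12. n7.cnt = true  [true]
13. n8.cnt = 30  [terminal]
14. n9.cnt = true  [c.cnt > 29]
15. n10.sig = "pu"  [terminal]
16. n11.val = true  [terminal]
17. n13.val = true  [terminal]
18. n14.pre = "mv"  [terminal]
19. n12.hot = "umv"  ["u" ++ g.pre]
20. n12.cnt = "zm"  ["zm"]
21. n9.fin = 0  [len(S.hot) - 3]
22. n7.fin = 25  [c.cnt + C₁.fin - 5]
23. n16.cnt = 30  [terminal]
24. n15.hot = "zm"  ["zm"]
25. n15.cnt = "uu"  ["uu"]
26. n0.hot = "wuxy"  [S₁.cnt ++ "y"]
27. n0.cnt = "wuxp"  [S₁.cnt ++ "p"]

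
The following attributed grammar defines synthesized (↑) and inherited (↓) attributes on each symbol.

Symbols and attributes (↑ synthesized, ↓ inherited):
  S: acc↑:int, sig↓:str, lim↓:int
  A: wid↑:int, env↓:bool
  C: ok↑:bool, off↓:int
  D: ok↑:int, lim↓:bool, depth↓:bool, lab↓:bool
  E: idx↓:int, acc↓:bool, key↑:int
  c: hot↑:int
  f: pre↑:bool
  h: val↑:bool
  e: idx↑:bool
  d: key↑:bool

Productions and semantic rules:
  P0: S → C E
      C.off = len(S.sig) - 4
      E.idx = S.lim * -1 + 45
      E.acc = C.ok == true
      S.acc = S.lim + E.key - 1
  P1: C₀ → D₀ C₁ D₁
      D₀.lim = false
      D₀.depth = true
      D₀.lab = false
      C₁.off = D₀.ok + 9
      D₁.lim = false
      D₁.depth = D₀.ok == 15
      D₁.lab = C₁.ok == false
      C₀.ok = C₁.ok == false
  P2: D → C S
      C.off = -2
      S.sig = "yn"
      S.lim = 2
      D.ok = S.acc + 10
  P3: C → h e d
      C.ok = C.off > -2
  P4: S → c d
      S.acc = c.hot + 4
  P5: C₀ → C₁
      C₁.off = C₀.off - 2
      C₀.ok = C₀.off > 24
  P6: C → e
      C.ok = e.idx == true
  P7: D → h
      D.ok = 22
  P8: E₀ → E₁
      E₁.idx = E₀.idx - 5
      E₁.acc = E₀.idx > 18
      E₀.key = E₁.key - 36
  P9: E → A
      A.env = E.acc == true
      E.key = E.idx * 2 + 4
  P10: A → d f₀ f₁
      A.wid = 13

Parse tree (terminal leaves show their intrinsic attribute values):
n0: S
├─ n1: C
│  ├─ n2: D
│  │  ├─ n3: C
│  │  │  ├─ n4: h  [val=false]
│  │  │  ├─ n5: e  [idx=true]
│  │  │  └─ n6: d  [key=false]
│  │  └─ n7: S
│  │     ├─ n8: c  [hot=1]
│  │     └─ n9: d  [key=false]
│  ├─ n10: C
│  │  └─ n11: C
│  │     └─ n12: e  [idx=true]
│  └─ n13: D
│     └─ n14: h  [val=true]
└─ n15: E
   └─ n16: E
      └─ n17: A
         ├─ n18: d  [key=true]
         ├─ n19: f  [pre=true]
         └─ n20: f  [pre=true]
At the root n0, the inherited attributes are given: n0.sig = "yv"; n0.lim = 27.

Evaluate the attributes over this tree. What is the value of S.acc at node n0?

1. n0.sig = "yv"  [given at root]
2. n0.lim = 27  [given at root]
3. n1.off = -2  [len(S.sig) - 4]
4. n2.lim = false  [false]
5. n2.depth = true  [true]
6. n2.lab = false  [false]
7. n3.off = -2  [-2]
8. n4.val = false  [terminal]
9. n5.idx = true  [terminal]
10. n6.key = false  [terminal]
11. n3.ok = false  [C.off > -2]
12. n7.sig = "yn"  ["yn"]
13. n7.lim = 2  [2]
14. n8.hot = 1  [terminal]
15. n9.key = false  [terminal]
16. n7.acc = 5  [c.hot + 4]
17. n2.ok = 15  [S.acc + 10]
18. n10.off = 24  [D₀.ok + 9]
19. n11.off = 22  [C₀.off - 2]
20. n12.idx = true  [terminal]
21. n11.ok = true  [e.idx == true]
22. n10.ok = false  [C₀.off > 24]
23. n13.lim = false  [false]
24. n13.depth = true  [D₀.ok == 15]
25. n13.lab = true  [C₁.ok == false]
26. n14.val = true  [terminal]
27. n13.ok = 22  [22]
28. n1.ok = true  [C₁.ok == false]
29. n15.idx = 18  [S.lim * -1 + 45]
30. n15.acc = true  [C.ok == true]
31. n16.idx = 13  [E₀.idx - 5]
32. n16.acc = false  [E₀.idx > 18]
33. n17.env = false  [E.acc == true]
34. n18.key = true  [terminal]
35. n19.pre = true  [terminal]
36. n20.pre = true  [terminal]
37. n17.wid = 13  [13]
38. n16.key = 30  [E.idx * 2 + 4]
39. n15.key = -6  [E₁.key - 36]
40. n0.acc = 20  [S.lim + E.key - 1]

20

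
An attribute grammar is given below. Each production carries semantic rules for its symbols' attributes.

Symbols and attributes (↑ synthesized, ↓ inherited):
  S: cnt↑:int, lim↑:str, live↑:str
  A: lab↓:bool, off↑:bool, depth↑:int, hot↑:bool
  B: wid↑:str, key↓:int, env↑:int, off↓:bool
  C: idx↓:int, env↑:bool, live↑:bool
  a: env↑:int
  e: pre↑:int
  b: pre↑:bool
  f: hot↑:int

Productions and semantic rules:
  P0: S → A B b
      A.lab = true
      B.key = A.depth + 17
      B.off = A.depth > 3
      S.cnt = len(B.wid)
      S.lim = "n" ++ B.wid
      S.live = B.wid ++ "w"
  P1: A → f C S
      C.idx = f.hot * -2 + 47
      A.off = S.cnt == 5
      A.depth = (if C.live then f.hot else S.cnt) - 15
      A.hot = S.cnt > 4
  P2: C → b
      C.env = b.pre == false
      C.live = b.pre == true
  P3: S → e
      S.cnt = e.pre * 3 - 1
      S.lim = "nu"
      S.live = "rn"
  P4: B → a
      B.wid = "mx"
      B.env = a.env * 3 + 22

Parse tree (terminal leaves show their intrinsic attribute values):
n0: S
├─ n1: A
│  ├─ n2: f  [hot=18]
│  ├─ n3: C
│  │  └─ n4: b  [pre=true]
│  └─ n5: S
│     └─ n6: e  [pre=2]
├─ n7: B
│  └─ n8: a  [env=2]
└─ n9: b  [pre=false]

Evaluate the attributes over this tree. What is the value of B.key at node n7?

1. n1.lab = true  [true]
2. n2.hot = 18  [terminal]
3. n3.idx = 11  [f.hot * -2 + 47]
4. n4.pre = true  [terminal]
5. n3.env = false  [b.pre == false]
6. n3.live = true  [b.pre == true]
7. n6.pre = 2  [terminal]
8. n5.cnt = 5  [e.pre * 3 - 1]
9. n5.lim = "nu"  ["nu"]
10. n5.live = "rn"  ["rn"]
11. n1.off = true  [S.cnt == 5]
12. n1.depth = 3  [(if C.live then f.hot else S.cnt) - 15]
13. n1.hot = true  [S.cnt > 4]
14. n7.key = 20  [A.depth + 17]
15. n7.off = false  [A.depth > 3]
16. n8.env = 2  [terminal]
17. n7.wid = "mx"  ["mx"]
18. n7.env = 28  [a.env * 3 + 22]
19. n9.pre = false  [terminal]
20. n0.cnt = 2  [len(B.wid)]
21. n0.lim = "nmx"  ["n" ++ B.wid]
22. n0.live = "mxw"  [B.wid ++ "w"]

20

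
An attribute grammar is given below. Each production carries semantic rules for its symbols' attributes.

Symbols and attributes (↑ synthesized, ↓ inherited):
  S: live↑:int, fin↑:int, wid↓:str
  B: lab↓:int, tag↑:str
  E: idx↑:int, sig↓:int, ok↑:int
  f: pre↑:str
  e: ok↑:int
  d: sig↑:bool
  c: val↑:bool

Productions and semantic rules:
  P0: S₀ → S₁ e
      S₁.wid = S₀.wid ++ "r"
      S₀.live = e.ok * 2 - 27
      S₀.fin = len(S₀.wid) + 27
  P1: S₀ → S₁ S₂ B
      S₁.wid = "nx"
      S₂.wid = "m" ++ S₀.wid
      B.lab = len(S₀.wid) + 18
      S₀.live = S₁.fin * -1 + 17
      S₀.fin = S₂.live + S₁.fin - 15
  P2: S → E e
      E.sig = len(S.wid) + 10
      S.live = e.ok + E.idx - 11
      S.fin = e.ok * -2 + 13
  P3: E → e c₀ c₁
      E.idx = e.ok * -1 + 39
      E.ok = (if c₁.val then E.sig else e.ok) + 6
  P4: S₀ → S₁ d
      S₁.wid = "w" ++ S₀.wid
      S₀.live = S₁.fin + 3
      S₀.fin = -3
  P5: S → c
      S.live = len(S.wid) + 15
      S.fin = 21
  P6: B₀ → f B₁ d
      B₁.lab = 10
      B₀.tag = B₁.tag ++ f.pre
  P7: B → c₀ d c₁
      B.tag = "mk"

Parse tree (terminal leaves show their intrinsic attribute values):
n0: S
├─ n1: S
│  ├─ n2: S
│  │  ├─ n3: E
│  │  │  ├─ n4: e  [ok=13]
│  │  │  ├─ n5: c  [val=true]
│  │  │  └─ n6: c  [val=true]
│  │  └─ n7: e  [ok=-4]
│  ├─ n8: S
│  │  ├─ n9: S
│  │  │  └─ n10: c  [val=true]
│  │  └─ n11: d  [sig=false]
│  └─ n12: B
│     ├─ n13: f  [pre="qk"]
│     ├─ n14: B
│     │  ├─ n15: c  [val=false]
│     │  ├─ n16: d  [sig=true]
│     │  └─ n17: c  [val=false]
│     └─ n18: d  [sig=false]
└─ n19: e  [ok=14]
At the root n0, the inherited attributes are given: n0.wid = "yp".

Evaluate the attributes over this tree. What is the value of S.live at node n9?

20

1. n0.wid = "yp"  [given at root]
2. n1.wid = "ypr"  [S₀.wid ++ "r"]
3. n2.wid = "nx"  ["nx"]
4. n3.sig = 12  [len(S.wid) + 10]
5. n4.ok = 13  [terminal]
6. n5.val = true  [terminal]
7. n6.val = true  [terminal]
8. n3.idx = 26  [e.ok * -1 + 39]
9. n3.ok = 18  [(if c₁.val then E.sig else e.ok) + 6]
10. n7.ok = -4  [terminal]
11. n2.live = 11  [e.ok + E.idx - 11]
12. n2.fin = 21  [e.ok * -2 + 13]
13. n8.wid = "mypr"  ["m" ++ S₀.wid]
14. n9.wid = "wmypr"  ["w" ++ S₀.wid]
15. n10.val = true  [terminal]
16. n9.live = 20  [len(S.wid) + 15]
17. n9.fin = 21  [21]
18. n11.sig = false  [terminal]
19. n8.live = 24  [S₁.fin + 3]
20. n8.fin = -3  [-3]
21. n12.lab = 21  [len(S₀.wid) + 18]
22. n13.pre = "qk"  [terminal]
23. n14.lab = 10  [10]
24. n15.val = false  [terminal]
25. n16.sig = true  [terminal]
26. n17.val = false  [terminal]
27. n14.tag = "mk"  ["mk"]
28. n18.sig = false  [terminal]
29. n12.tag = "mkqk"  [B₁.tag ++ f.pre]
30. n1.live = -4  [S₁.fin * -1 + 17]
31. n1.fin = 30  [S₂.live + S₁.fin - 15]
32. n19.ok = 14  [terminal]
33. n0.live = 1  [e.ok * 2 - 27]
34. n0.fin = 29  [len(S₀.wid) + 27]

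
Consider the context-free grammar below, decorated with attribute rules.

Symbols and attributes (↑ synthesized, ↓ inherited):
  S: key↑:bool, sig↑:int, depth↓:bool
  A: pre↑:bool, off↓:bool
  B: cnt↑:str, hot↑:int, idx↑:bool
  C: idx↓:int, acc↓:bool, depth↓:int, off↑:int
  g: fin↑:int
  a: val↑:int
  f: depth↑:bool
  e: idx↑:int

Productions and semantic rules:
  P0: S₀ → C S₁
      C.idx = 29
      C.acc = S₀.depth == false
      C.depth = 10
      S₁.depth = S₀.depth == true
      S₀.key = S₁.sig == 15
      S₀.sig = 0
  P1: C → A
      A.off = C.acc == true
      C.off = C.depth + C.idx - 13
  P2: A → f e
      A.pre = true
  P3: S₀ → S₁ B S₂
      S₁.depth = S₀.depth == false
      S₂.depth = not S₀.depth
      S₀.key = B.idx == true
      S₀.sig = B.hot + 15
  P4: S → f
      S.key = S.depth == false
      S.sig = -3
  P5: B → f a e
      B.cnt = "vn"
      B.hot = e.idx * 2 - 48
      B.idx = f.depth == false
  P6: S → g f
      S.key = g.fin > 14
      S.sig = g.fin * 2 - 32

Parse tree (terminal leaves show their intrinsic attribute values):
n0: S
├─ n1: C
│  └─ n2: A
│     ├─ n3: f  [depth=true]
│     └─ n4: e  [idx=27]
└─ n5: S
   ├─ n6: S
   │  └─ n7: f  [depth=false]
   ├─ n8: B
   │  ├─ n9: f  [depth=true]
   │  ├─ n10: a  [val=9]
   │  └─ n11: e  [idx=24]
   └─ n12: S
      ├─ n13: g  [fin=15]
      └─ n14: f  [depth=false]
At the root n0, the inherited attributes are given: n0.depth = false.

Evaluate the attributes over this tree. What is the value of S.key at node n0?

true

1. n0.depth = false  [given at root]
2. n1.idx = 29  [29]
3. n1.acc = true  [S₀.depth == false]
4. n1.depth = 10  [10]
5. n2.off = true  [C.acc == true]
6. n3.depth = true  [terminal]
7. n4.idx = 27  [terminal]
8. n2.pre = true  [true]
9. n1.off = 26  [C.depth + C.idx - 13]
10. n5.depth = false  [S₀.depth == true]
11. n6.depth = true  [S₀.depth == false]
12. n7.depth = false  [terminal]
13. n6.key = false  [S.depth == false]
14. n6.sig = -3  [-3]
15. n9.depth = true  [terminal]
16. n10.val = 9  [terminal]
17. n11.idx = 24  [terminal]
18. n8.cnt = "vn"  ["vn"]
19. n8.hot = 0  [e.idx * 2 - 48]
20. n8.idx = false  [f.depth == false]
21. n12.depth = true  [not S₀.depth]
22. n13.fin = 15  [terminal]
23. n14.depth = false  [terminal]
24. n12.key = true  [g.fin > 14]
25. n12.sig = -2  [g.fin * 2 - 32]
26. n5.key = false  [B.idx == true]
27. n5.sig = 15  [B.hot + 15]
28. n0.key = true  [S₁.sig == 15]
29. n0.sig = 0  [0]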